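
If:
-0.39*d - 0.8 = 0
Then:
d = -2.05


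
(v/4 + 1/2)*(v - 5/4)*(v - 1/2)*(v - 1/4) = v^4/4 - 47*v^2/64 + 63*v/128 - 5/64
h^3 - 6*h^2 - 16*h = h*(h - 8)*(h + 2)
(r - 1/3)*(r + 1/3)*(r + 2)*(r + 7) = r^4 + 9*r^3 + 125*r^2/9 - r - 14/9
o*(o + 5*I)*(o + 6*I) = o^3 + 11*I*o^2 - 30*o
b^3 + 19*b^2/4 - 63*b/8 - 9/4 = (b - 3/2)*(b + 1/4)*(b + 6)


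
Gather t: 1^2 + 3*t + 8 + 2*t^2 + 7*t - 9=2*t^2 + 10*t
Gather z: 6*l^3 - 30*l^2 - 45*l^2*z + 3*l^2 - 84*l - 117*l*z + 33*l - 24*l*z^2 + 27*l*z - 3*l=6*l^3 - 27*l^2 - 24*l*z^2 - 54*l + z*(-45*l^2 - 90*l)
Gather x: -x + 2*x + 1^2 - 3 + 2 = x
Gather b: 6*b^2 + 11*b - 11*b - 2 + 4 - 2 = 6*b^2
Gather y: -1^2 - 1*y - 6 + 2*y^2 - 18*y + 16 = 2*y^2 - 19*y + 9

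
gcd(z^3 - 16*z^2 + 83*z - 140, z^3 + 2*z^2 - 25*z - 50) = z - 5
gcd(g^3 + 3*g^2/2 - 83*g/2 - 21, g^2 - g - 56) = g + 7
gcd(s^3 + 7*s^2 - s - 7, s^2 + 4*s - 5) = s - 1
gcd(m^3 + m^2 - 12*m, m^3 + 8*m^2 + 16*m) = m^2 + 4*m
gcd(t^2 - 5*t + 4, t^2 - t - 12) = t - 4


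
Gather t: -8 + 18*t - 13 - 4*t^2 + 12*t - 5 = -4*t^2 + 30*t - 26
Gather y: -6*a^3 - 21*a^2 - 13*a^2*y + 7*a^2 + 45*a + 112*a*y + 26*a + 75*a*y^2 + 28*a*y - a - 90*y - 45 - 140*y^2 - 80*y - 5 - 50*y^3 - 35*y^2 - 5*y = -6*a^3 - 14*a^2 + 70*a - 50*y^3 + y^2*(75*a - 175) + y*(-13*a^2 + 140*a - 175) - 50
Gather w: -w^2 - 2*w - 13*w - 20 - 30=-w^2 - 15*w - 50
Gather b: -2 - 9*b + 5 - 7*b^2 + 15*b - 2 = -7*b^2 + 6*b + 1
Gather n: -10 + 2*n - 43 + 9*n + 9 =11*n - 44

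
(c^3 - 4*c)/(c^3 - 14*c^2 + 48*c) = (c^2 - 4)/(c^2 - 14*c + 48)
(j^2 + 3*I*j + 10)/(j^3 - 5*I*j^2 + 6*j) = (j^2 + 3*I*j + 10)/(j*(j^2 - 5*I*j + 6))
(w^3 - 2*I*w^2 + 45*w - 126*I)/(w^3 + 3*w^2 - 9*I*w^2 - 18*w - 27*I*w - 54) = (w + 7*I)/(w + 3)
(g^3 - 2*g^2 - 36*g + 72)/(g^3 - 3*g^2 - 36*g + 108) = (g - 2)/(g - 3)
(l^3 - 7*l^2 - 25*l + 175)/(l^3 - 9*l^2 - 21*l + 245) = (l - 5)/(l - 7)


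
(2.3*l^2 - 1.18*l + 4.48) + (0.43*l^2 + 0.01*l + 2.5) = 2.73*l^2 - 1.17*l + 6.98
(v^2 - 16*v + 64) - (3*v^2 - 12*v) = -2*v^2 - 4*v + 64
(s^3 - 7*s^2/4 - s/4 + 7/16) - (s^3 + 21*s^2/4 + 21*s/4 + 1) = -7*s^2 - 11*s/2 - 9/16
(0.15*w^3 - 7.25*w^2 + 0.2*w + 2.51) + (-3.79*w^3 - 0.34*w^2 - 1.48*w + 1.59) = -3.64*w^3 - 7.59*w^2 - 1.28*w + 4.1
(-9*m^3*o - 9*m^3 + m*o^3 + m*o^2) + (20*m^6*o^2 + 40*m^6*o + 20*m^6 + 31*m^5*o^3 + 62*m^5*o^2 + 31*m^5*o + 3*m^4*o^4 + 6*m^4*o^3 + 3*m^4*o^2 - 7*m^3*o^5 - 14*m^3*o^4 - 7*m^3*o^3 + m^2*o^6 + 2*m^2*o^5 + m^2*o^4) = 20*m^6*o^2 + 40*m^6*o + 20*m^6 + 31*m^5*o^3 + 62*m^5*o^2 + 31*m^5*o + 3*m^4*o^4 + 6*m^4*o^3 + 3*m^4*o^2 - 7*m^3*o^5 - 14*m^3*o^4 - 7*m^3*o^3 - 9*m^3*o - 9*m^3 + m^2*o^6 + 2*m^2*o^5 + m^2*o^4 + m*o^3 + m*o^2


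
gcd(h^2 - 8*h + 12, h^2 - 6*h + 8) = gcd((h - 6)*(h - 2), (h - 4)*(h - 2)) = h - 2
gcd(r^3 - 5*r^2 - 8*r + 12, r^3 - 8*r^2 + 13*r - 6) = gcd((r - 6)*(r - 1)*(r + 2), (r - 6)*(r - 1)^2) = r^2 - 7*r + 6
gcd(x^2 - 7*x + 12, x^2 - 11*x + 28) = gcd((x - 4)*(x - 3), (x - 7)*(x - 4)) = x - 4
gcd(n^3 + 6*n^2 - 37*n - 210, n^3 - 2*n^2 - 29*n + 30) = n^2 - n - 30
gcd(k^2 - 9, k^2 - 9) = k^2 - 9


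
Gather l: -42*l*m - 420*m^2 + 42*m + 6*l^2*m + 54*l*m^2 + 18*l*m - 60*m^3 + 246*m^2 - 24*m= 6*l^2*m + l*(54*m^2 - 24*m) - 60*m^3 - 174*m^2 + 18*m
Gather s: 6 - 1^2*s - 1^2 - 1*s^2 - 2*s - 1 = -s^2 - 3*s + 4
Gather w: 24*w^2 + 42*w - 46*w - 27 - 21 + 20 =24*w^2 - 4*w - 28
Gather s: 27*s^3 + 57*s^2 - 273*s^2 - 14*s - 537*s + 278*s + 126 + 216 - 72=27*s^3 - 216*s^2 - 273*s + 270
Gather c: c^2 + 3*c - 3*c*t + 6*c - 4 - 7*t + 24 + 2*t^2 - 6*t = c^2 + c*(9 - 3*t) + 2*t^2 - 13*t + 20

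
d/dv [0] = 0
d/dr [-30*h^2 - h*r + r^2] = -h + 2*r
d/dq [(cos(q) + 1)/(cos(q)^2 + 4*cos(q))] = (sin(q) + 4*sin(q)/cos(q)^2 + 2*tan(q))/(cos(q) + 4)^2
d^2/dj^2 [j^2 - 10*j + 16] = 2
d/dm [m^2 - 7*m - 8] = 2*m - 7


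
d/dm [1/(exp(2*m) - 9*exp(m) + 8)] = (9 - 2*exp(m))*exp(m)/(exp(2*m) - 9*exp(m) + 8)^2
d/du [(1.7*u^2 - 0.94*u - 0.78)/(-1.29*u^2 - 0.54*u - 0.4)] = (-2.1306*u^2 - 3.3724*u - 0.0452)/(1.6641*u^4 + 1.3932*u^3 + 1.3236*u^2 + 0.432*u + 0.16)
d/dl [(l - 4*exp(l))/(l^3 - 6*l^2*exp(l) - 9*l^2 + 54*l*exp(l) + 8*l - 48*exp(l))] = ((1 - 4*exp(l))*(l^3 - 6*l^2*exp(l) - 9*l^2 + 54*l*exp(l) + 8*l - 48*exp(l)) - (l - 4*exp(l))*(-6*l^2*exp(l) + 3*l^2 + 42*l*exp(l) - 18*l + 6*exp(l) + 8))/(l^3 - 6*l^2*exp(l) - 9*l^2 + 54*l*exp(l) + 8*l - 48*exp(l))^2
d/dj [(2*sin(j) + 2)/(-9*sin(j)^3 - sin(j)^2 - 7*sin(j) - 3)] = 4*(9*sin(j)^3 + 14*sin(j)^2 + sin(j) + 2)*cos(j)/(9*sin(j)^3 + sin(j)^2 + 7*sin(j) + 3)^2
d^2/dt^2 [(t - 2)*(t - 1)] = 2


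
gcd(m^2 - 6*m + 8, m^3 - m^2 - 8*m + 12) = m - 2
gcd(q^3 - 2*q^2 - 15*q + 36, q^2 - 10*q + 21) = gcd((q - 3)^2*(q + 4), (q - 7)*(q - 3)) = q - 3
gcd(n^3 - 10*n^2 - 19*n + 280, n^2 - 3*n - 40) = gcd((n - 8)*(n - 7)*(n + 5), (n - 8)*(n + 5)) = n^2 - 3*n - 40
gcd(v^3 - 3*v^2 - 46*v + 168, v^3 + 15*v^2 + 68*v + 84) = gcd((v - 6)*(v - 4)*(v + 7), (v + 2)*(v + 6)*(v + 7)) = v + 7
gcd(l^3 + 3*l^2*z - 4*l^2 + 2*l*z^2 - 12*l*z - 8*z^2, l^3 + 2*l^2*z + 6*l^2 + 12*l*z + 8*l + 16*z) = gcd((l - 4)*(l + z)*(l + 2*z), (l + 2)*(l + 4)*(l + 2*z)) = l + 2*z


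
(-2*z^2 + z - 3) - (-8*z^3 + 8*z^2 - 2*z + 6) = 8*z^3 - 10*z^2 + 3*z - 9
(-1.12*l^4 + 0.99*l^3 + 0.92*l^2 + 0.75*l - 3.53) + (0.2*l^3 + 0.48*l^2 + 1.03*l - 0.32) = -1.12*l^4 + 1.19*l^3 + 1.4*l^2 + 1.78*l - 3.85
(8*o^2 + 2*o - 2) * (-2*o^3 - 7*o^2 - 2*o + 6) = -16*o^5 - 60*o^4 - 26*o^3 + 58*o^2 + 16*o - 12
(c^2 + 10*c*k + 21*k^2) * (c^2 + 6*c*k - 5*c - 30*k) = c^4 + 16*c^3*k - 5*c^3 + 81*c^2*k^2 - 80*c^2*k + 126*c*k^3 - 405*c*k^2 - 630*k^3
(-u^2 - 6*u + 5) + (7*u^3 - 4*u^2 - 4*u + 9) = 7*u^3 - 5*u^2 - 10*u + 14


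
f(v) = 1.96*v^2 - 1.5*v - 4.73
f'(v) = 3.92*v - 1.5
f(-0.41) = -3.79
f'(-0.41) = -3.11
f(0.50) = -4.99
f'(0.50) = 0.46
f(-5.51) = 63.04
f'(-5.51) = -23.10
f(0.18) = -4.94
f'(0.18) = -0.79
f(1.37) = -3.11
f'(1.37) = 3.87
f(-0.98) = -1.38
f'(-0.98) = -5.34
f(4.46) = 27.57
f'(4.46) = 15.98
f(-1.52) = 2.08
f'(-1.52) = -7.46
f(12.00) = 259.51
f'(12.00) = 45.54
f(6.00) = 56.83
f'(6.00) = 22.02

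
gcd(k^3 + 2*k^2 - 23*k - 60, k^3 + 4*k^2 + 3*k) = k + 3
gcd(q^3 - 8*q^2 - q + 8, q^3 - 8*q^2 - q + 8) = q^3 - 8*q^2 - q + 8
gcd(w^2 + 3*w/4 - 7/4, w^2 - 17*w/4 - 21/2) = w + 7/4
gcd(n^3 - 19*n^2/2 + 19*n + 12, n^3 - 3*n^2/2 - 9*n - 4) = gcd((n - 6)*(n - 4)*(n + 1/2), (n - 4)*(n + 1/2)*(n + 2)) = n^2 - 7*n/2 - 2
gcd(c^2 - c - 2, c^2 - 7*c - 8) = c + 1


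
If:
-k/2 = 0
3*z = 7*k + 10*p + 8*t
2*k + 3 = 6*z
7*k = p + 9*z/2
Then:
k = 0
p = -9/4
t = 3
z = 1/2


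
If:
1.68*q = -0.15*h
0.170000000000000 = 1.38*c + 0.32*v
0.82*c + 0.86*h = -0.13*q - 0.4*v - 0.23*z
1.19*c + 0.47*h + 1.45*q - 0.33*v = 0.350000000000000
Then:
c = 0.0310173577178117*z + 0.205150971257046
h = -0.238013898355321*z - 0.0316343670110059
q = 0.0212512409245822*z + 0.0028244970545541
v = -0.133762355158063*z - 0.353463563546012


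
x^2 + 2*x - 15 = (x - 3)*(x + 5)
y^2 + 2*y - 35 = (y - 5)*(y + 7)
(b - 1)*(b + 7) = b^2 + 6*b - 7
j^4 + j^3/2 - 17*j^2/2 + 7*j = j*(j - 2)*(j - 1)*(j + 7/2)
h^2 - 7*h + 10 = (h - 5)*(h - 2)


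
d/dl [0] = 0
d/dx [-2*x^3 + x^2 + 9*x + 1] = -6*x^2 + 2*x + 9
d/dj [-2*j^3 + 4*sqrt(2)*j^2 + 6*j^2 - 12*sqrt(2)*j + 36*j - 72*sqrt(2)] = -6*j^2 + 8*sqrt(2)*j + 12*j - 12*sqrt(2) + 36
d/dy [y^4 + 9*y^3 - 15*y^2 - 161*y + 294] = 4*y^3 + 27*y^2 - 30*y - 161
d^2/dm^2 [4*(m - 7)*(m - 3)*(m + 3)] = 24*m - 56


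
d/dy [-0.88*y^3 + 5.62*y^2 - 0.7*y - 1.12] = -2.64*y^2 + 11.24*y - 0.7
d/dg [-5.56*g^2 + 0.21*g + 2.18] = 0.21 - 11.12*g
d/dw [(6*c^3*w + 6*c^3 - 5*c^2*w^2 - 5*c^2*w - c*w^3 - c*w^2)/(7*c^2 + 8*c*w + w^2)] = c*(42*c^4 - 70*c^3*w - 83*c^3 - 67*c^2*w^2 - 26*c^2*w - 16*c*w^3 - 3*c*w^2 - w^4)/(49*c^4 + 112*c^3*w + 78*c^2*w^2 + 16*c*w^3 + w^4)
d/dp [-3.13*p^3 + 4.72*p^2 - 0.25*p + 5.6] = -9.39*p^2 + 9.44*p - 0.25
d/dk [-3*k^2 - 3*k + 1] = -6*k - 3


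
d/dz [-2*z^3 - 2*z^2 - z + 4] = -6*z^2 - 4*z - 1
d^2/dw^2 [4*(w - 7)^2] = 8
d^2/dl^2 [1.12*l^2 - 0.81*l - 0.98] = 2.24000000000000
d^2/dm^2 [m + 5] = 0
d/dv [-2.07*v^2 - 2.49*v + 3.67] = -4.14*v - 2.49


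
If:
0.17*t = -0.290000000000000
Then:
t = -1.71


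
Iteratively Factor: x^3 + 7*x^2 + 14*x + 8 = (x + 4)*(x^2 + 3*x + 2) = (x + 2)*(x + 4)*(x + 1)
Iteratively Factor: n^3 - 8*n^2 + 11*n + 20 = (n - 4)*(n^2 - 4*n - 5) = (n - 4)*(n + 1)*(n - 5)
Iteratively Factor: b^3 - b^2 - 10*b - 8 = (b + 2)*(b^2 - 3*b - 4) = (b + 1)*(b + 2)*(b - 4)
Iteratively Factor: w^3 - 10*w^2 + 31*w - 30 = (w - 2)*(w^2 - 8*w + 15) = (w - 3)*(w - 2)*(w - 5)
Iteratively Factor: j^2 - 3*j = (j - 3)*(j)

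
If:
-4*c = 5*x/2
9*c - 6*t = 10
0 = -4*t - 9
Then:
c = -7/18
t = -9/4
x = 28/45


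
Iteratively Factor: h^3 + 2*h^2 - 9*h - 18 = (h + 2)*(h^2 - 9) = (h + 2)*(h + 3)*(h - 3)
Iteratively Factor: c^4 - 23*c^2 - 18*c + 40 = (c + 2)*(c^3 - 2*c^2 - 19*c + 20) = (c + 2)*(c + 4)*(c^2 - 6*c + 5) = (c - 1)*(c + 2)*(c + 4)*(c - 5)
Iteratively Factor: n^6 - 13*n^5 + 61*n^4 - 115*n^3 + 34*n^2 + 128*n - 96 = (n - 4)*(n^5 - 9*n^4 + 25*n^3 - 15*n^2 - 26*n + 24) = (n - 4)*(n - 3)*(n^4 - 6*n^3 + 7*n^2 + 6*n - 8) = (n - 4)*(n - 3)*(n - 2)*(n^3 - 4*n^2 - n + 4) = (n - 4)*(n - 3)*(n - 2)*(n + 1)*(n^2 - 5*n + 4) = (n - 4)^2*(n - 3)*(n - 2)*(n + 1)*(n - 1)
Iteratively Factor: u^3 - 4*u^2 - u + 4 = (u - 4)*(u^2 - 1) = (u - 4)*(u + 1)*(u - 1)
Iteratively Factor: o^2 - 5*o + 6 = (o - 2)*(o - 3)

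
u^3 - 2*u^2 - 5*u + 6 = (u - 3)*(u - 1)*(u + 2)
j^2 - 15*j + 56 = (j - 8)*(j - 7)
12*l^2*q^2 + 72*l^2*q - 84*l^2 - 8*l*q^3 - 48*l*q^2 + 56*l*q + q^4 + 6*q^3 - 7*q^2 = (-6*l + q)*(-2*l + q)*(q - 1)*(q + 7)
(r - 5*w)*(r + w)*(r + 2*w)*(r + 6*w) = r^4 + 4*r^3*w - 25*r^2*w^2 - 88*r*w^3 - 60*w^4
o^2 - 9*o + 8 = (o - 8)*(o - 1)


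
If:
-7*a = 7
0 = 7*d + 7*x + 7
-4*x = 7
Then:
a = -1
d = 3/4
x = -7/4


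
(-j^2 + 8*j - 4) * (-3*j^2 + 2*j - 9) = 3*j^4 - 26*j^3 + 37*j^2 - 80*j + 36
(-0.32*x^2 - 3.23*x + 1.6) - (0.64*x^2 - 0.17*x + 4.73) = -0.96*x^2 - 3.06*x - 3.13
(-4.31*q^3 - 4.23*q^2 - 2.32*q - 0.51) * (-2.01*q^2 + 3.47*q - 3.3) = 8.6631*q^5 - 6.4534*q^4 + 4.20809999999999*q^3 + 6.9337*q^2 + 5.8863*q + 1.683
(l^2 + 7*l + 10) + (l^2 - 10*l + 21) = 2*l^2 - 3*l + 31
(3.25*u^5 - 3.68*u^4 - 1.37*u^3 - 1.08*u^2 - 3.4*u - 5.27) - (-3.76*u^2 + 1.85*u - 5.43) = 3.25*u^5 - 3.68*u^4 - 1.37*u^3 + 2.68*u^2 - 5.25*u + 0.16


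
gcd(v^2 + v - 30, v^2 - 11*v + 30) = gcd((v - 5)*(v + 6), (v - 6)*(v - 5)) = v - 5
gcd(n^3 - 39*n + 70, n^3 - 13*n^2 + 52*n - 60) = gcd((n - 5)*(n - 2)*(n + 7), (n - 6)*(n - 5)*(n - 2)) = n^2 - 7*n + 10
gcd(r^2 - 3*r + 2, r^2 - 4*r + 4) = r - 2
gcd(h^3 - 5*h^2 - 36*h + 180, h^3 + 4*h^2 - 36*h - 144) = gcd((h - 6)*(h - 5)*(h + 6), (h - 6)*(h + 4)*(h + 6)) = h^2 - 36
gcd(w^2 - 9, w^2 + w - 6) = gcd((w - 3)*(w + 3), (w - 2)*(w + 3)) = w + 3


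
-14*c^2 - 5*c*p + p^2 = (-7*c + p)*(2*c + p)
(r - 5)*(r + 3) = r^2 - 2*r - 15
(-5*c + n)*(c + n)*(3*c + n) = -15*c^3 - 17*c^2*n - c*n^2 + n^3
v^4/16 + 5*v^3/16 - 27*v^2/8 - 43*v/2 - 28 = (v/4 + 1/2)*(v/4 + 1)*(v - 8)*(v + 7)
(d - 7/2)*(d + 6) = d^2 + 5*d/2 - 21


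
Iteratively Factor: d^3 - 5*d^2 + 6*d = (d - 2)*(d^2 - 3*d) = (d - 3)*(d - 2)*(d)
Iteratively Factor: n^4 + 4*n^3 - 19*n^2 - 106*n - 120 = (n + 3)*(n^3 + n^2 - 22*n - 40) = (n + 2)*(n + 3)*(n^2 - n - 20) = (n + 2)*(n + 3)*(n + 4)*(n - 5)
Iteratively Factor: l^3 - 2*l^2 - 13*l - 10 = (l + 1)*(l^2 - 3*l - 10) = (l + 1)*(l + 2)*(l - 5)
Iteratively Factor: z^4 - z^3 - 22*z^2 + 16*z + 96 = (z + 4)*(z^3 - 5*z^2 - 2*z + 24) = (z - 4)*(z + 4)*(z^2 - z - 6) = (z - 4)*(z - 3)*(z + 4)*(z + 2)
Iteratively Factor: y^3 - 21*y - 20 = (y + 4)*(y^2 - 4*y - 5) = (y + 1)*(y + 4)*(y - 5)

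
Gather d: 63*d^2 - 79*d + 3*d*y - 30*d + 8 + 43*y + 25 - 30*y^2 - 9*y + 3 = 63*d^2 + d*(3*y - 109) - 30*y^2 + 34*y + 36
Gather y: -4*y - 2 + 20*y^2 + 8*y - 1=20*y^2 + 4*y - 3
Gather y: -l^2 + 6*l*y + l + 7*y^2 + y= -l^2 + l + 7*y^2 + y*(6*l + 1)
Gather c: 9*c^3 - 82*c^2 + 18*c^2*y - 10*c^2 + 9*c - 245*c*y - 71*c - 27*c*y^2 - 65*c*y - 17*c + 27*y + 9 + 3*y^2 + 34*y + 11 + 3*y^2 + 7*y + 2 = 9*c^3 + c^2*(18*y - 92) + c*(-27*y^2 - 310*y - 79) + 6*y^2 + 68*y + 22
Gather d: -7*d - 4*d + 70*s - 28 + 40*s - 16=-11*d + 110*s - 44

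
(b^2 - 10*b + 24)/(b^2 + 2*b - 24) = (b - 6)/(b + 6)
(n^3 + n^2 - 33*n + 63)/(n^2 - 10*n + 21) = (n^2 + 4*n - 21)/(n - 7)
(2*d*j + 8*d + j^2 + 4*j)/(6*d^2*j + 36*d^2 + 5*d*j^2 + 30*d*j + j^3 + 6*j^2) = (j + 4)/(3*d*j + 18*d + j^2 + 6*j)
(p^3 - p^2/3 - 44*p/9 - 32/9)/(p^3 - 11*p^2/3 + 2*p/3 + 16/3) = (p + 4/3)/(p - 2)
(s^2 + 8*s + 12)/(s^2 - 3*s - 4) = (s^2 + 8*s + 12)/(s^2 - 3*s - 4)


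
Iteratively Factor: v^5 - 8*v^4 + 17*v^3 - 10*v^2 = (v)*(v^4 - 8*v^3 + 17*v^2 - 10*v) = v*(v - 1)*(v^3 - 7*v^2 + 10*v) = v*(v - 2)*(v - 1)*(v^2 - 5*v) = v^2*(v - 2)*(v - 1)*(v - 5)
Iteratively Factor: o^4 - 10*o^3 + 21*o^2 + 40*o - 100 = (o - 5)*(o^3 - 5*o^2 - 4*o + 20) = (o - 5)*(o - 2)*(o^2 - 3*o - 10) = (o - 5)^2*(o - 2)*(o + 2)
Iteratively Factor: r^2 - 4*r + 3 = (r - 1)*(r - 3)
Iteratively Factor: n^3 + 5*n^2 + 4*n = (n + 1)*(n^2 + 4*n) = (n + 1)*(n + 4)*(n)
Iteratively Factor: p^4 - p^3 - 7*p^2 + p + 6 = (p - 3)*(p^3 + 2*p^2 - p - 2) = (p - 3)*(p - 1)*(p^2 + 3*p + 2) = (p - 3)*(p - 1)*(p + 2)*(p + 1)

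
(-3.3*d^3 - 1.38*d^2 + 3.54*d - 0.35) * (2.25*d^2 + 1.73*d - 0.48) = -7.425*d^5 - 8.814*d^4 + 7.1616*d^3 + 5.9991*d^2 - 2.3047*d + 0.168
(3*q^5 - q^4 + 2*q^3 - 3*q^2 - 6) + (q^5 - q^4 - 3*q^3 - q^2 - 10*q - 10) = 4*q^5 - 2*q^4 - q^3 - 4*q^2 - 10*q - 16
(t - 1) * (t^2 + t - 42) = t^3 - 43*t + 42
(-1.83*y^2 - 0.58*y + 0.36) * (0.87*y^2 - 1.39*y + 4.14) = -1.5921*y^4 + 2.0391*y^3 - 6.4568*y^2 - 2.9016*y + 1.4904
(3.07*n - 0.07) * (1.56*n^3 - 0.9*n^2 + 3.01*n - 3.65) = 4.7892*n^4 - 2.8722*n^3 + 9.3037*n^2 - 11.4162*n + 0.2555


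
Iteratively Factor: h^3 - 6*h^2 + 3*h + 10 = (h + 1)*(h^2 - 7*h + 10) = (h - 5)*(h + 1)*(h - 2)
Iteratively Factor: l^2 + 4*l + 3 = (l + 3)*(l + 1)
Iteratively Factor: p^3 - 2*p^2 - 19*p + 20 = (p - 1)*(p^2 - p - 20) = (p - 5)*(p - 1)*(p + 4)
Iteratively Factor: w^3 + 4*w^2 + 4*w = (w)*(w^2 + 4*w + 4) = w*(w + 2)*(w + 2)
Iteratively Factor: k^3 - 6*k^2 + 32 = (k - 4)*(k^2 - 2*k - 8) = (k - 4)^2*(k + 2)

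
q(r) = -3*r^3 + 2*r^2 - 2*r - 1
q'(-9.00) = -767.00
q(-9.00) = 2366.00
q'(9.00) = -695.00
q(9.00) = -2044.00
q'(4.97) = -204.43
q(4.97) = -329.83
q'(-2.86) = -87.06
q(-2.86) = 91.26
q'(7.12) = -429.77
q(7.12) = -996.68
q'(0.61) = -2.91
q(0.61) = -2.16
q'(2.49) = -47.84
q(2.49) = -39.89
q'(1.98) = -29.36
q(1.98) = -20.41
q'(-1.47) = -27.33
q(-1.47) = 15.79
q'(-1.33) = -23.24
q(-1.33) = 12.26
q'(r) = -9*r^2 + 4*r - 2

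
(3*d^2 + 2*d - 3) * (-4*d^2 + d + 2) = -12*d^4 - 5*d^3 + 20*d^2 + d - 6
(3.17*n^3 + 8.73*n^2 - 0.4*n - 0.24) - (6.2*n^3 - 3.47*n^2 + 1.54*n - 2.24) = -3.03*n^3 + 12.2*n^2 - 1.94*n + 2.0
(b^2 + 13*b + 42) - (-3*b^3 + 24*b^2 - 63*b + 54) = 3*b^3 - 23*b^2 + 76*b - 12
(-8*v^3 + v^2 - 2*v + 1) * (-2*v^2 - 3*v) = 16*v^5 + 22*v^4 + v^3 + 4*v^2 - 3*v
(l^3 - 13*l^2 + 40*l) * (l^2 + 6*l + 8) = l^5 - 7*l^4 - 30*l^3 + 136*l^2 + 320*l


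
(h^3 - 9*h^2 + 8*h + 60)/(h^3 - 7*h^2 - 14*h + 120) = (h + 2)/(h + 4)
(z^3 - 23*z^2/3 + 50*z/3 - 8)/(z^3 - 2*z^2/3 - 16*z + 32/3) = (z - 3)/(z + 4)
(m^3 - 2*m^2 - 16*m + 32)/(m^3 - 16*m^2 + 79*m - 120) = (m^3 - 2*m^2 - 16*m + 32)/(m^3 - 16*m^2 + 79*m - 120)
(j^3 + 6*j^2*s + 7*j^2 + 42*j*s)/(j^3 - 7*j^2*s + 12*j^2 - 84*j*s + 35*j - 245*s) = j*(-j - 6*s)/(-j^2 + 7*j*s - 5*j + 35*s)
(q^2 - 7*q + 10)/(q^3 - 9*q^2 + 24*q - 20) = 1/(q - 2)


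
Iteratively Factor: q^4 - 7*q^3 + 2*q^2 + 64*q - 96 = (q - 2)*(q^3 - 5*q^2 - 8*q + 48) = (q - 4)*(q - 2)*(q^2 - q - 12) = (q - 4)*(q - 2)*(q + 3)*(q - 4)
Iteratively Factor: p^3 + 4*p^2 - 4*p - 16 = (p + 4)*(p^2 - 4) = (p + 2)*(p + 4)*(p - 2)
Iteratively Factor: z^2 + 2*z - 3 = (z + 3)*(z - 1)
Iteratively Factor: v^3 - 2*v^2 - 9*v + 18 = (v - 2)*(v^2 - 9) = (v - 2)*(v + 3)*(v - 3)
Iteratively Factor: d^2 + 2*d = (d)*(d + 2)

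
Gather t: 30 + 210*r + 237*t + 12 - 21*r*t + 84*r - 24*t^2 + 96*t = 294*r - 24*t^2 + t*(333 - 21*r) + 42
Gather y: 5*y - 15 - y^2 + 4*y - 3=-y^2 + 9*y - 18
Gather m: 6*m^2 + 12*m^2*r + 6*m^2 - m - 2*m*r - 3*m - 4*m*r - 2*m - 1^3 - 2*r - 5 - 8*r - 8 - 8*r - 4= m^2*(12*r + 12) + m*(-6*r - 6) - 18*r - 18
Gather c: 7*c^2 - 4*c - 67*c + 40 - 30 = 7*c^2 - 71*c + 10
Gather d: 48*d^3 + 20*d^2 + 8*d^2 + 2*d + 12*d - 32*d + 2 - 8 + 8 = 48*d^3 + 28*d^2 - 18*d + 2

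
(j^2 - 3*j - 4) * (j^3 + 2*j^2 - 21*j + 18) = j^5 - j^4 - 31*j^3 + 73*j^2 + 30*j - 72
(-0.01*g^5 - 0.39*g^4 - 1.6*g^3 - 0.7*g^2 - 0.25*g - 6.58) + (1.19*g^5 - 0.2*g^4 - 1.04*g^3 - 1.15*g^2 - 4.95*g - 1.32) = 1.18*g^5 - 0.59*g^4 - 2.64*g^3 - 1.85*g^2 - 5.2*g - 7.9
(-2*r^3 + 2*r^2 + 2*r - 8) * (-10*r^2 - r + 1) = 20*r^5 - 18*r^4 - 24*r^3 + 80*r^2 + 10*r - 8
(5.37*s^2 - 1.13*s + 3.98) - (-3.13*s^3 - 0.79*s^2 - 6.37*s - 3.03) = 3.13*s^3 + 6.16*s^2 + 5.24*s + 7.01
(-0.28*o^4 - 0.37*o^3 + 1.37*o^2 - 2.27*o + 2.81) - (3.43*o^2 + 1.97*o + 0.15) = -0.28*o^4 - 0.37*o^3 - 2.06*o^2 - 4.24*o + 2.66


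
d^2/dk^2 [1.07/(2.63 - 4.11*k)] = -36.149094/(4.11*k - 2.63)^3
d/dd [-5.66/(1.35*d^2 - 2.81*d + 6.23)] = (15.282*d - 15.9046)/(1.35*d^2 - 2.81*d + 6.23)^2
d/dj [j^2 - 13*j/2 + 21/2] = 2*j - 13/2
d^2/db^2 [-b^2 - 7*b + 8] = -2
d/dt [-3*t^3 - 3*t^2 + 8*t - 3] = -9*t^2 - 6*t + 8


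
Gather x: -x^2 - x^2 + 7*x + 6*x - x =-2*x^2 + 12*x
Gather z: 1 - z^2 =1 - z^2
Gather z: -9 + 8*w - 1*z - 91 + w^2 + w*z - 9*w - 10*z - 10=w^2 - w + z*(w - 11) - 110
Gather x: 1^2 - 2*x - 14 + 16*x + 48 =14*x + 35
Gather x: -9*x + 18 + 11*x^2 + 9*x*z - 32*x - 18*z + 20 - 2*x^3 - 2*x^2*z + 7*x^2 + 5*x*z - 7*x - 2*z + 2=-2*x^3 + x^2*(18 - 2*z) + x*(14*z - 48) - 20*z + 40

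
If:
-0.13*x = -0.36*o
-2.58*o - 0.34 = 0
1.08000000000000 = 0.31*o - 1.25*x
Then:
No Solution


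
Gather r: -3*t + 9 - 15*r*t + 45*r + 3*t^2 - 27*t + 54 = r*(45 - 15*t) + 3*t^2 - 30*t + 63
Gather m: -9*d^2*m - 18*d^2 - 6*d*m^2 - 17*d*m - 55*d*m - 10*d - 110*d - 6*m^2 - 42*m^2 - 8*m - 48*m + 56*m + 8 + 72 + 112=-18*d^2 - 120*d + m^2*(-6*d - 48) + m*(-9*d^2 - 72*d) + 192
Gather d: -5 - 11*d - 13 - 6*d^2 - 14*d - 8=-6*d^2 - 25*d - 26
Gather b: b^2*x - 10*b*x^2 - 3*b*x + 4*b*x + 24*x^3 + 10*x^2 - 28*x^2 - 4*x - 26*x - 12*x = b^2*x + b*(-10*x^2 + x) + 24*x^3 - 18*x^2 - 42*x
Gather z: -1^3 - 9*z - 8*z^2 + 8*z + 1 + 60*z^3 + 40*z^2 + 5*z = 60*z^3 + 32*z^2 + 4*z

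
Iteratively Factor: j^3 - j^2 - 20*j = (j - 5)*(j^2 + 4*j) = j*(j - 5)*(j + 4)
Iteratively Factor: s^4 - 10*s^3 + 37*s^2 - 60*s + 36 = (s - 3)*(s^3 - 7*s^2 + 16*s - 12) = (s - 3)*(s - 2)*(s^2 - 5*s + 6) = (s - 3)*(s - 2)^2*(s - 3)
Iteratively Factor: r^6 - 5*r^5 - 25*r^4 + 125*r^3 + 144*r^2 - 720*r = (r - 5)*(r^5 - 25*r^3 + 144*r) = (r - 5)*(r + 4)*(r^4 - 4*r^3 - 9*r^2 + 36*r) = (r - 5)*(r - 3)*(r + 4)*(r^3 - r^2 - 12*r) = (r - 5)*(r - 3)*(r + 3)*(r + 4)*(r^2 - 4*r) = r*(r - 5)*(r - 3)*(r + 3)*(r + 4)*(r - 4)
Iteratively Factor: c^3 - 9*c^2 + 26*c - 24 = (c - 2)*(c^2 - 7*c + 12) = (c - 3)*(c - 2)*(c - 4)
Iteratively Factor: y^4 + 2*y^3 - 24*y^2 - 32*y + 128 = (y + 4)*(y^3 - 2*y^2 - 16*y + 32) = (y - 2)*(y + 4)*(y^2 - 16) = (y - 2)*(y + 4)^2*(y - 4)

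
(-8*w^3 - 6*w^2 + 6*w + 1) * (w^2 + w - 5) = -8*w^5 - 14*w^4 + 40*w^3 + 37*w^2 - 29*w - 5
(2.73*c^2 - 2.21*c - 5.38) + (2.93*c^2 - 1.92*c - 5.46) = 5.66*c^2 - 4.13*c - 10.84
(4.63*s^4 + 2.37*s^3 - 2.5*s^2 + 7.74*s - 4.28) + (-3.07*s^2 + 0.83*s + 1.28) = 4.63*s^4 + 2.37*s^3 - 5.57*s^2 + 8.57*s - 3.0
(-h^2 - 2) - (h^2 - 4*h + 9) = -2*h^2 + 4*h - 11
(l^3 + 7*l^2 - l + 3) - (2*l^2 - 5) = l^3 + 5*l^2 - l + 8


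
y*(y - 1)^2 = y^3 - 2*y^2 + y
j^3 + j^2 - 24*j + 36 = (j - 3)*(j - 2)*(j + 6)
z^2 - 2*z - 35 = (z - 7)*(z + 5)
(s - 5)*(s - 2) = s^2 - 7*s + 10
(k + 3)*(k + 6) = k^2 + 9*k + 18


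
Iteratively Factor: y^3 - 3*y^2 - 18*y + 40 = (y + 4)*(y^2 - 7*y + 10) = (y - 2)*(y + 4)*(y - 5)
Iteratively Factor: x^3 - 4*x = (x - 2)*(x^2 + 2*x) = x*(x - 2)*(x + 2)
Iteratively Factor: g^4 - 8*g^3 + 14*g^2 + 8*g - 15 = (g - 3)*(g^3 - 5*g^2 - g + 5) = (g - 3)*(g - 1)*(g^2 - 4*g - 5) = (g - 3)*(g - 1)*(g + 1)*(g - 5)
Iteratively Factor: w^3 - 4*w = (w - 2)*(w^2 + 2*w) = (w - 2)*(w + 2)*(w)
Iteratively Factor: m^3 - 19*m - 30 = (m + 3)*(m^2 - 3*m - 10) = (m + 2)*(m + 3)*(m - 5)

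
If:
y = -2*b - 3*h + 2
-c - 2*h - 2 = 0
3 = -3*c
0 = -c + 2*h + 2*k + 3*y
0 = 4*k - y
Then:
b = 7/4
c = -1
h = -1/2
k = 0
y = 0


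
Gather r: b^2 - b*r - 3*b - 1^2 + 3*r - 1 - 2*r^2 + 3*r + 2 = b^2 - 3*b - 2*r^2 + r*(6 - b)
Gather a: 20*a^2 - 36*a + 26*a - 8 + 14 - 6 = 20*a^2 - 10*a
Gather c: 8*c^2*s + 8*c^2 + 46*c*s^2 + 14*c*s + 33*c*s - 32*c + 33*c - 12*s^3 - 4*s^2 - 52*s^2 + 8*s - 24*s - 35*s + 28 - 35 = c^2*(8*s + 8) + c*(46*s^2 + 47*s + 1) - 12*s^3 - 56*s^2 - 51*s - 7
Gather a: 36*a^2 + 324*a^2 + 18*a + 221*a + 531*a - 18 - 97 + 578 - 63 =360*a^2 + 770*a + 400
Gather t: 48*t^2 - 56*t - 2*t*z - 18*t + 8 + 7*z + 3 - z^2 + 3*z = 48*t^2 + t*(-2*z - 74) - z^2 + 10*z + 11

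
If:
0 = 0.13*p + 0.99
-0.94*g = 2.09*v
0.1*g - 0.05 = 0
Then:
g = 0.50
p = -7.62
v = -0.22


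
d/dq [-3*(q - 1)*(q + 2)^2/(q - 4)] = 3*(q + 2)*(-3*q*(q - 4) + (q - 1)*(q + 2))/(q - 4)^2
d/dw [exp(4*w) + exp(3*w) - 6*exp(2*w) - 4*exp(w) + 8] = (4*exp(3*w) + 3*exp(2*w) - 12*exp(w) - 4)*exp(w)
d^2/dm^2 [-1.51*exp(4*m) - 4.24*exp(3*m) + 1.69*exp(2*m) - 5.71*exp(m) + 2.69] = (-24.16*exp(3*m) - 38.16*exp(2*m) + 6.76*exp(m) - 5.71)*exp(m)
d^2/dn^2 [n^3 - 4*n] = 6*n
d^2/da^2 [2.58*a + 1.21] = 0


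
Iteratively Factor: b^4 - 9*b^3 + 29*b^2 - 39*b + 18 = (b - 1)*(b^3 - 8*b^2 + 21*b - 18) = (b - 2)*(b - 1)*(b^2 - 6*b + 9) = (b - 3)*(b - 2)*(b - 1)*(b - 3)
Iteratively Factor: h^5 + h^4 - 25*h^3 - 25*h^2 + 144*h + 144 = (h - 3)*(h^4 + 4*h^3 - 13*h^2 - 64*h - 48) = (h - 3)*(h + 1)*(h^3 + 3*h^2 - 16*h - 48) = (h - 4)*(h - 3)*(h + 1)*(h^2 + 7*h + 12) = (h - 4)*(h - 3)*(h + 1)*(h + 3)*(h + 4)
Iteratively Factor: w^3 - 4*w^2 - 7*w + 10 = (w - 1)*(w^2 - 3*w - 10) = (w - 5)*(w - 1)*(w + 2)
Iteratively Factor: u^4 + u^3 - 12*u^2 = (u - 3)*(u^3 + 4*u^2) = (u - 3)*(u + 4)*(u^2) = u*(u - 3)*(u + 4)*(u)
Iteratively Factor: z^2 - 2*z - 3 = (z + 1)*(z - 3)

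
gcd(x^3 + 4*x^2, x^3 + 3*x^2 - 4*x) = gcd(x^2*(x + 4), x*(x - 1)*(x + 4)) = x^2 + 4*x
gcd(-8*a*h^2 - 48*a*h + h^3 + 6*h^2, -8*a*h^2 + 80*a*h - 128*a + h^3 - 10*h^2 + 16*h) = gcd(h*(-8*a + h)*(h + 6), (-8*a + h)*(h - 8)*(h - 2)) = 8*a - h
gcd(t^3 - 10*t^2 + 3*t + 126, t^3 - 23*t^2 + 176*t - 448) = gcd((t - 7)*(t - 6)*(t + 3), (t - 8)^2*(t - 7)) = t - 7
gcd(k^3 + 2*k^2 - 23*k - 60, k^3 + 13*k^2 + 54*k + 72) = k^2 + 7*k + 12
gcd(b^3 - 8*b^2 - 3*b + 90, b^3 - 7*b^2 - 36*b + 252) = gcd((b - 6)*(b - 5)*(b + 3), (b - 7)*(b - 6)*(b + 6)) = b - 6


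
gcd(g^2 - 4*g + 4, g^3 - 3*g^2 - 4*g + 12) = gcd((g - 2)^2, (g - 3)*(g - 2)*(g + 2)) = g - 2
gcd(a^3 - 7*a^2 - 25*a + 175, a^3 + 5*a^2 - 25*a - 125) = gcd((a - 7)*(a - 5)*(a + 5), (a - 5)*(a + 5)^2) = a^2 - 25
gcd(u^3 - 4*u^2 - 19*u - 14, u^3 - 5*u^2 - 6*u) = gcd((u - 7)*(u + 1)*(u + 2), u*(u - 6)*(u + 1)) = u + 1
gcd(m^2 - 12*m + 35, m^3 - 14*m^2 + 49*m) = m - 7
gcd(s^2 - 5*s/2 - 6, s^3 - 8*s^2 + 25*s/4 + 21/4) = 1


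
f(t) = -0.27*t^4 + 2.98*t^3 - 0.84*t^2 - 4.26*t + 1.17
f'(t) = -1.08*t^3 + 8.94*t^2 - 1.68*t - 4.26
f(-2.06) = -24.53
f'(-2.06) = 46.58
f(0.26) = 0.06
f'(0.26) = -4.11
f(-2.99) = -94.84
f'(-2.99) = 109.56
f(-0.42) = 2.58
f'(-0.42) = -1.90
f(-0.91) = 1.92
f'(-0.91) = 5.49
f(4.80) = 147.61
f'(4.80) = 74.21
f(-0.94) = 1.75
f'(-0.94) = 6.12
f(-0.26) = 2.17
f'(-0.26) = -3.20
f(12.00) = -620.19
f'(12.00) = -603.30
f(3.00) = 39.42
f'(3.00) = 42.00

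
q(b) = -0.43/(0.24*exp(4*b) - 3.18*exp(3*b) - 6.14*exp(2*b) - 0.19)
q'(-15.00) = 0.00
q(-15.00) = 2.26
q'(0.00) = -0.10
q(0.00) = 0.05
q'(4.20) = 0.00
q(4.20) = -0.00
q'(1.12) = -0.01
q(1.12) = 0.00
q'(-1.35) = -0.98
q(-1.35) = 0.65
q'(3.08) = 0.00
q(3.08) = -0.00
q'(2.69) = 0.14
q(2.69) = 0.00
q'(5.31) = 0.00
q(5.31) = -0.00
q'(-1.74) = -1.18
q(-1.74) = 1.09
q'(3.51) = 0.00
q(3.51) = -0.00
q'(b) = -0.43*(-0.96*exp(4*b) + 9.54*exp(3*b) + 12.28*exp(2*b))/(0.24*exp(4*b) - 3.18*exp(3*b) - 6.14*exp(2*b) - 0.19)^2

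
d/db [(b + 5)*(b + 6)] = 2*b + 11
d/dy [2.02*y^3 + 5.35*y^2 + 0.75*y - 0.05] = 6.06*y^2 + 10.7*y + 0.75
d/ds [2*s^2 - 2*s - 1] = 4*s - 2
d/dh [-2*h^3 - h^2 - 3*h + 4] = -6*h^2 - 2*h - 3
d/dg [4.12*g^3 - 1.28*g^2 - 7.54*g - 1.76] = 12.36*g^2 - 2.56*g - 7.54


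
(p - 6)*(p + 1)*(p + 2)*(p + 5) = p^4 + 2*p^3 - 31*p^2 - 92*p - 60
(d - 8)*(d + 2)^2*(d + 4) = d^4 - 44*d^2 - 144*d - 128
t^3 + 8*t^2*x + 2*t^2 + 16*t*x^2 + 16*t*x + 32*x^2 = (t + 2)*(t + 4*x)^2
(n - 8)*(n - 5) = n^2 - 13*n + 40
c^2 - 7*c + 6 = (c - 6)*(c - 1)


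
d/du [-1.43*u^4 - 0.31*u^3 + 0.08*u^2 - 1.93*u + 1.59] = -5.72*u^3 - 0.93*u^2 + 0.16*u - 1.93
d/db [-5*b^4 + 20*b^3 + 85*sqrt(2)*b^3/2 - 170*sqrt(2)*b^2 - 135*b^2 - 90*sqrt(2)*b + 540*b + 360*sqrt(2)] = -20*b^3 + 60*b^2 + 255*sqrt(2)*b^2/2 - 340*sqrt(2)*b - 270*b - 90*sqrt(2) + 540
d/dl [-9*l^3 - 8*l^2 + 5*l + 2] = -27*l^2 - 16*l + 5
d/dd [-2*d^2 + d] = 1 - 4*d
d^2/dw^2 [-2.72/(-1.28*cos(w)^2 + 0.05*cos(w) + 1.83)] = (17.825792*(1 - cos(w)^2)^2 - 0.52224*cos(w)^3 + 34.405008*cos(w)^2 + 0.7956*cos(w) - 30.582048)/(-1.28*cos(w)^2 + 0.05*cos(w) + 1.83)^3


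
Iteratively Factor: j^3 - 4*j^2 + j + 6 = (j - 3)*(j^2 - j - 2) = (j - 3)*(j - 2)*(j + 1)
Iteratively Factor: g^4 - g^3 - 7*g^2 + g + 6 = (g - 1)*(g^3 - 7*g - 6) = (g - 1)*(g + 1)*(g^2 - g - 6) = (g - 1)*(g + 1)*(g + 2)*(g - 3)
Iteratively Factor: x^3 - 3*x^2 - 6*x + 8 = (x + 2)*(x^2 - 5*x + 4) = (x - 4)*(x + 2)*(x - 1)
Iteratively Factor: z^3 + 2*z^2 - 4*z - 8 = (z + 2)*(z^2 - 4) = (z - 2)*(z + 2)*(z + 2)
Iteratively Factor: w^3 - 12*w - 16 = (w + 2)*(w^2 - 2*w - 8) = (w - 4)*(w + 2)*(w + 2)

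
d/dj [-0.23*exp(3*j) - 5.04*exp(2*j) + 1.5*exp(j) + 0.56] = (-0.69*exp(2*j) - 10.08*exp(j) + 1.5)*exp(j)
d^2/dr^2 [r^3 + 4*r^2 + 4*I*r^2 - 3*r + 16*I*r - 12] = 6*r + 8 + 8*I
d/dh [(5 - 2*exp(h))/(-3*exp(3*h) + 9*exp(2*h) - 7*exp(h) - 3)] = (-12*exp(3*h) + 63*exp(2*h) - 90*exp(h) + 41)*exp(h)/(9*exp(6*h) - 54*exp(5*h) + 123*exp(4*h) - 108*exp(3*h) - 5*exp(2*h) + 42*exp(h) + 9)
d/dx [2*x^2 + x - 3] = 4*x + 1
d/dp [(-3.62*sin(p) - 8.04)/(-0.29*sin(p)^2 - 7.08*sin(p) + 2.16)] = (-4.6632*sin(p) + 0.5249*cos(2*p) - 65.2673)*cos(p)/(0.29*sin(p)^2 + 7.08*sin(p) - 2.16)^2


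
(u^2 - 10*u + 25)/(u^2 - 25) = (u - 5)/(u + 5)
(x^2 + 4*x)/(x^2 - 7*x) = (x + 4)/(x - 7)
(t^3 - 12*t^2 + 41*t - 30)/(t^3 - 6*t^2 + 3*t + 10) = (t^2 - 7*t + 6)/(t^2 - t - 2)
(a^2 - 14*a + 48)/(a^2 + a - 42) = (a - 8)/(a + 7)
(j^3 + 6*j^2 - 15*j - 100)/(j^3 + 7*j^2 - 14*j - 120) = (j + 5)/(j + 6)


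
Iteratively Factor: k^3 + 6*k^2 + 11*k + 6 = (k + 3)*(k^2 + 3*k + 2) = (k + 1)*(k + 3)*(k + 2)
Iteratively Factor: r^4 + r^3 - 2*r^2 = (r)*(r^3 + r^2 - 2*r) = r^2*(r^2 + r - 2) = r^2*(r + 2)*(r - 1)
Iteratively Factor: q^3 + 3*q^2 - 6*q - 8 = (q + 1)*(q^2 + 2*q - 8) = (q + 1)*(q + 4)*(q - 2)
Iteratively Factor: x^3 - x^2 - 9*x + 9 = (x - 3)*(x^2 + 2*x - 3) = (x - 3)*(x + 3)*(x - 1)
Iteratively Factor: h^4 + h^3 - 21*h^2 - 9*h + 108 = (h - 3)*(h^3 + 4*h^2 - 9*h - 36) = (h - 3)*(h + 4)*(h^2 - 9) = (h - 3)^2*(h + 4)*(h + 3)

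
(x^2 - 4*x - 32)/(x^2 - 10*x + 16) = (x + 4)/(x - 2)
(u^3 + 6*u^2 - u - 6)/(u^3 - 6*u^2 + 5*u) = (u^2 + 7*u + 6)/(u*(u - 5))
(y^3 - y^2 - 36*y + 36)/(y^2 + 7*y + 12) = (y^3 - y^2 - 36*y + 36)/(y^2 + 7*y + 12)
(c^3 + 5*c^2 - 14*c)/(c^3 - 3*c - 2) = c*(c + 7)/(c^2 + 2*c + 1)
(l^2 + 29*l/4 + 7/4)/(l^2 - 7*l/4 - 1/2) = (l + 7)/(l - 2)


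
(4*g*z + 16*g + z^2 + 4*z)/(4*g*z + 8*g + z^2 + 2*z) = (z + 4)/(z + 2)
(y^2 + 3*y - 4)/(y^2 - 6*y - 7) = (-y^2 - 3*y + 4)/(-y^2 + 6*y + 7)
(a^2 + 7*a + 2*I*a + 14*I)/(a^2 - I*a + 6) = (a + 7)/(a - 3*I)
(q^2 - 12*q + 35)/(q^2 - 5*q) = (q - 7)/q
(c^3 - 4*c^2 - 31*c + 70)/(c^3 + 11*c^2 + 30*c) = (c^2 - 9*c + 14)/(c*(c + 6))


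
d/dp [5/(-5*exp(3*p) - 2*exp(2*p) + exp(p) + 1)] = (75*exp(2*p) + 20*exp(p) - 5)*exp(p)/(5*exp(3*p) + 2*exp(2*p) - exp(p) - 1)^2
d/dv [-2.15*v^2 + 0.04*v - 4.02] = 0.04 - 4.3*v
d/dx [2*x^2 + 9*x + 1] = 4*x + 9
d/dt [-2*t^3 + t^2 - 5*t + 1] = -6*t^2 + 2*t - 5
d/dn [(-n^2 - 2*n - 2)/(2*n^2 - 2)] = (n^2 + 3*n + 1)/(n^4 - 2*n^2 + 1)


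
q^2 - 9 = (q - 3)*(q + 3)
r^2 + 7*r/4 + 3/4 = (r + 3/4)*(r + 1)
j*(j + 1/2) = j^2 + j/2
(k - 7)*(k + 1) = k^2 - 6*k - 7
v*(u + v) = u*v + v^2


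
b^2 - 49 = (b - 7)*(b + 7)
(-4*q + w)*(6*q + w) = -24*q^2 + 2*q*w + w^2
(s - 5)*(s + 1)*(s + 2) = s^3 - 2*s^2 - 13*s - 10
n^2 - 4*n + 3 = (n - 3)*(n - 1)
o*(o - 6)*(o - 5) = o^3 - 11*o^2 + 30*o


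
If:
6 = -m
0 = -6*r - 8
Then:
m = -6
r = -4/3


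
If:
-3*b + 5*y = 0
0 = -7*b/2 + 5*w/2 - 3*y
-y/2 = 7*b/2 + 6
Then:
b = -30/19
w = -318/95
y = -18/19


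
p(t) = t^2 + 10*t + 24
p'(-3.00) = 4.00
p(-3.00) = 3.00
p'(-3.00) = 4.00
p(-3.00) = 3.00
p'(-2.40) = 5.20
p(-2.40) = 5.76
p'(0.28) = 10.56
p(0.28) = 26.88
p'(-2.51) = 4.98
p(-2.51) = 5.20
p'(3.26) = 16.52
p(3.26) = 67.23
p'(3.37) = 16.74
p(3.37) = 69.06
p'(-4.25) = 1.50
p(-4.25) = -0.44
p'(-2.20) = 5.60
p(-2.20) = 6.84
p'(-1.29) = 7.42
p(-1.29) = 12.76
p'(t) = 2*t + 10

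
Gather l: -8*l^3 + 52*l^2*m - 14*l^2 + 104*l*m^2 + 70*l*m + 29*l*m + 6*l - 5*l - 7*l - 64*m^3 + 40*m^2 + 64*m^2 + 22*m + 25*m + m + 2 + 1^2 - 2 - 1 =-8*l^3 + l^2*(52*m - 14) + l*(104*m^2 + 99*m - 6) - 64*m^3 + 104*m^2 + 48*m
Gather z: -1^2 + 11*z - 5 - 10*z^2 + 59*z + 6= -10*z^2 + 70*z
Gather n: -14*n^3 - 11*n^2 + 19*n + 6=-14*n^3 - 11*n^2 + 19*n + 6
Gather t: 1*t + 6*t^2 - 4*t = 6*t^2 - 3*t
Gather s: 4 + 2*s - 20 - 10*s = -8*s - 16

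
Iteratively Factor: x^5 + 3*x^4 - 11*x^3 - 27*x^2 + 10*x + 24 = (x + 2)*(x^4 + x^3 - 13*x^2 - x + 12) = (x - 3)*(x + 2)*(x^3 + 4*x^2 - x - 4) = (x - 3)*(x - 1)*(x + 2)*(x^2 + 5*x + 4) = (x - 3)*(x - 1)*(x + 1)*(x + 2)*(x + 4)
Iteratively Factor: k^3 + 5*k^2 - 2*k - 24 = (k + 3)*(k^2 + 2*k - 8) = (k - 2)*(k + 3)*(k + 4)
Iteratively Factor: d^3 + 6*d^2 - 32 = (d + 4)*(d^2 + 2*d - 8) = (d + 4)^2*(d - 2)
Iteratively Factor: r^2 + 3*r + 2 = (r + 2)*(r + 1)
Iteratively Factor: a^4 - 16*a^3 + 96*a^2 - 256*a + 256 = (a - 4)*(a^3 - 12*a^2 + 48*a - 64) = (a - 4)^2*(a^2 - 8*a + 16) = (a - 4)^3*(a - 4)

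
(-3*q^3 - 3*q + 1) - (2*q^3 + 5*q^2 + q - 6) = -5*q^3 - 5*q^2 - 4*q + 7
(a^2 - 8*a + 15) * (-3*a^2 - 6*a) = -3*a^4 + 18*a^3 + 3*a^2 - 90*a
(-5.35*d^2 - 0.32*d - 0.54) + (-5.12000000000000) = -5.35*d^2 - 0.32*d - 5.66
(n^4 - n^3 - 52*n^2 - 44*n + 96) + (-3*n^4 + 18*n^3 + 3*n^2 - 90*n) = -2*n^4 + 17*n^3 - 49*n^2 - 134*n + 96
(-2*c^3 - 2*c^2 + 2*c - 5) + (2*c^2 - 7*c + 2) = -2*c^3 - 5*c - 3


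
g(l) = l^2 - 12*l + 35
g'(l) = 2*l - 12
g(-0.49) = 41.12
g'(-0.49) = -12.98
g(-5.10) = 122.21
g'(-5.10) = -22.20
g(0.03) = 34.64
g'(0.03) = -11.94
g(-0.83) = 45.65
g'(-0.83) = -13.66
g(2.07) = 14.44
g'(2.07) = -7.86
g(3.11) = 7.35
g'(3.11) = -5.78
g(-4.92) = 118.25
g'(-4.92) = -21.84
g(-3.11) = 81.99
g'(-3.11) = -18.22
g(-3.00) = 80.00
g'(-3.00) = -18.00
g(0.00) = 35.00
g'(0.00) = -12.00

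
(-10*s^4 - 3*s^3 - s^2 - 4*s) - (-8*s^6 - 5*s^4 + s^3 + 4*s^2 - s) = 8*s^6 - 5*s^4 - 4*s^3 - 5*s^2 - 3*s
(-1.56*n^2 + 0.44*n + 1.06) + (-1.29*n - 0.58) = -1.56*n^2 - 0.85*n + 0.48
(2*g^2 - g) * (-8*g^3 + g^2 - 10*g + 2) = -16*g^5 + 10*g^4 - 21*g^3 + 14*g^2 - 2*g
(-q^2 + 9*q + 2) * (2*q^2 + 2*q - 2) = -2*q^4 + 16*q^3 + 24*q^2 - 14*q - 4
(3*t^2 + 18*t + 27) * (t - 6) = 3*t^3 - 81*t - 162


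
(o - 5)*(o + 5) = o^2 - 25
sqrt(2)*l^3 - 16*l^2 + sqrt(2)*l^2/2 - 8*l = l*(l - 8*sqrt(2))*(sqrt(2)*l + sqrt(2)/2)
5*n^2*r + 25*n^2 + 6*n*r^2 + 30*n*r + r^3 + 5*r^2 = (n + r)*(5*n + r)*(r + 5)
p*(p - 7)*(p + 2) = p^3 - 5*p^2 - 14*p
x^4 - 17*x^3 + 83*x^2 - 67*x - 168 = (x - 8)*(x - 7)*(x - 3)*(x + 1)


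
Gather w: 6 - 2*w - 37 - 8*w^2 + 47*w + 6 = -8*w^2 + 45*w - 25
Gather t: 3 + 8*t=8*t + 3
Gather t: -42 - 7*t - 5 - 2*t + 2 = -9*t - 45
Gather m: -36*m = -36*m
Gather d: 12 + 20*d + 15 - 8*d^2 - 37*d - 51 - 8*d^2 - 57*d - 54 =-16*d^2 - 74*d - 78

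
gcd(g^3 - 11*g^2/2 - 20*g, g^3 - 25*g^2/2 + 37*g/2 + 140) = g^2 - 11*g/2 - 20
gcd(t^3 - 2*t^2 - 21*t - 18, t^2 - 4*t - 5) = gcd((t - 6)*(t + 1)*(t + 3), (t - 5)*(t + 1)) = t + 1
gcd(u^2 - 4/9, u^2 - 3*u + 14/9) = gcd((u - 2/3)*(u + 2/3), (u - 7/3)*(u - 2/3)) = u - 2/3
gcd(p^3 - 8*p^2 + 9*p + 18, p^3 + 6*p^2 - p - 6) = p + 1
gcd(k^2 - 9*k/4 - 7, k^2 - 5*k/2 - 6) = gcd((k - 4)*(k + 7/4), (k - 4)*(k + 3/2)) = k - 4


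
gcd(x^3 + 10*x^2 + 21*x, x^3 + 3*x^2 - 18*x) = x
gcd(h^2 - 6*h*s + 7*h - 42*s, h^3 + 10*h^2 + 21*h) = h + 7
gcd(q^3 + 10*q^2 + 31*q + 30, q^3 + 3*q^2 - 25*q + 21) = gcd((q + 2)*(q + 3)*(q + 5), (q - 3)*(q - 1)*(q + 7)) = 1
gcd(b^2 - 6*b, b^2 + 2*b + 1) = 1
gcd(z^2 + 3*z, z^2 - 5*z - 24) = z + 3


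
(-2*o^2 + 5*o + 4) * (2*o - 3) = -4*o^3 + 16*o^2 - 7*o - 12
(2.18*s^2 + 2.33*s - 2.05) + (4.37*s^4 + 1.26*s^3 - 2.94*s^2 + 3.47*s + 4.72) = 4.37*s^4 + 1.26*s^3 - 0.76*s^2 + 5.8*s + 2.67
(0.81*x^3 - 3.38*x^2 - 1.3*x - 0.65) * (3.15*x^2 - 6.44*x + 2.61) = 2.5515*x^5 - 15.8634*x^4 + 19.7863*x^3 - 2.4973*x^2 + 0.793000000000001*x - 1.6965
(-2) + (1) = -1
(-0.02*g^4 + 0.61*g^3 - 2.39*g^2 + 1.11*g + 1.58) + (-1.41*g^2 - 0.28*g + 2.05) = -0.02*g^4 + 0.61*g^3 - 3.8*g^2 + 0.83*g + 3.63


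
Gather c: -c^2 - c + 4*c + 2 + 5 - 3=-c^2 + 3*c + 4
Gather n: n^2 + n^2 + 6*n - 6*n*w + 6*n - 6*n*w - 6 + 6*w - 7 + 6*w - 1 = 2*n^2 + n*(12 - 12*w) + 12*w - 14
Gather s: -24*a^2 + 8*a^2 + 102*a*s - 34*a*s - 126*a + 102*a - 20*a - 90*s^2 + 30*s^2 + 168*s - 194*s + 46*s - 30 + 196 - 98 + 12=-16*a^2 - 44*a - 60*s^2 + s*(68*a + 20) + 80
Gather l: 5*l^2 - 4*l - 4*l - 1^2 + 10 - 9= 5*l^2 - 8*l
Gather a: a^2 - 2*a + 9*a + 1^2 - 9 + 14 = a^2 + 7*a + 6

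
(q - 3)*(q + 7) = q^2 + 4*q - 21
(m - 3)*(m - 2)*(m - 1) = m^3 - 6*m^2 + 11*m - 6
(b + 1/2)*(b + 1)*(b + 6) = b^3 + 15*b^2/2 + 19*b/2 + 3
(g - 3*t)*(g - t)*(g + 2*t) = g^3 - 2*g^2*t - 5*g*t^2 + 6*t^3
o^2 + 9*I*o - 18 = (o + 3*I)*(o + 6*I)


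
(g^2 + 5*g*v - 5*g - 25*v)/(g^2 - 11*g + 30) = (g + 5*v)/(g - 6)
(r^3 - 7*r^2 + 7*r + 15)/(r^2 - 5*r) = r - 2 - 3/r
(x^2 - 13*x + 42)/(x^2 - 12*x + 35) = (x - 6)/(x - 5)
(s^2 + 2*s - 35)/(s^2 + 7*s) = (s - 5)/s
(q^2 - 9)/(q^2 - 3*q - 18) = (q - 3)/(q - 6)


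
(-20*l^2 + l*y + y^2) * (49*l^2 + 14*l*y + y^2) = -980*l^4 - 231*l^3*y + 43*l^2*y^2 + 15*l*y^3 + y^4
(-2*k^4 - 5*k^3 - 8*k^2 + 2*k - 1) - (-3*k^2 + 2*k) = -2*k^4 - 5*k^3 - 5*k^2 - 1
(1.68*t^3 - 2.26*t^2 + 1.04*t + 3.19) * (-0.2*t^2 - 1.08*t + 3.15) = -0.336*t^5 - 1.3624*t^4 + 7.5248*t^3 - 8.8802*t^2 - 0.1692*t + 10.0485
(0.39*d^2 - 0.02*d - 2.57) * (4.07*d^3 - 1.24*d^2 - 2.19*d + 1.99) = 1.5873*d^5 - 0.565*d^4 - 11.2892*d^3 + 4.0067*d^2 + 5.5885*d - 5.1143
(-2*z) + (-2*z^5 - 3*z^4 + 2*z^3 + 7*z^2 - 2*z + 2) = -2*z^5 - 3*z^4 + 2*z^3 + 7*z^2 - 4*z + 2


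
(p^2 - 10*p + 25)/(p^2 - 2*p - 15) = (p - 5)/(p + 3)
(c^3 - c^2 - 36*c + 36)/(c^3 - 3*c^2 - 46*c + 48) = (c - 6)/(c - 8)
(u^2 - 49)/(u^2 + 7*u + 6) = (u^2 - 49)/(u^2 + 7*u + 6)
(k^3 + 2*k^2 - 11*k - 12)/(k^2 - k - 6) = (k^2 + 5*k + 4)/(k + 2)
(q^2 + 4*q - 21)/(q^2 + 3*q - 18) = (q + 7)/(q + 6)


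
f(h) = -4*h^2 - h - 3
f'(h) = -8*h - 1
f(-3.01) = -36.23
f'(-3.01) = 23.08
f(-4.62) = -83.76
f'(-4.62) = 35.96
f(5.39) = -124.60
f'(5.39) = -44.12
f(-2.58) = -27.05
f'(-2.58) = 19.64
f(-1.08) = -6.59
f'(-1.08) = 7.64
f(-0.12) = -2.94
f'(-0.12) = -0.04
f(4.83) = -101.15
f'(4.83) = -39.64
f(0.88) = -6.98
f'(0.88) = -8.04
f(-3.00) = -36.00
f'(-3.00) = 23.00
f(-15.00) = -888.00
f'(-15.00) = 119.00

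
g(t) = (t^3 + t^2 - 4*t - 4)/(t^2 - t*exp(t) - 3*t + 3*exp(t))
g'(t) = (3*t^2 + 2*t - 4)/(t^2 - t*exp(t) - 3*t + 3*exp(t)) + (t^3 + t^2 - 4*t - 4)*(t*exp(t) - 2*t - 2*exp(t) + 3)/(t^2 - t*exp(t) - 3*t + 3*exp(t))^2 = ((3*t^2 + 2*t - 4)*(t^2 - t*exp(t) - 3*t + 3*exp(t)) + (t^3 + t^2 - 4*t - 4)*(t*exp(t) - 2*t - 2*exp(t) + 3))/(t^2 - t*exp(t) - 3*t + 3*exp(t))^2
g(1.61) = -0.78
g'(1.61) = 1.84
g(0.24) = -1.72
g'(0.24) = -1.35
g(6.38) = -0.14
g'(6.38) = 0.11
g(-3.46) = -0.87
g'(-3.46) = 0.73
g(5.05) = -0.42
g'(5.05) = 0.37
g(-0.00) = -1.33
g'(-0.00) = -1.78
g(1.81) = -0.40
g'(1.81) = 1.98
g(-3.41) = -0.83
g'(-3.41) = 0.73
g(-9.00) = -5.70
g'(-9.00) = 0.94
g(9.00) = -0.02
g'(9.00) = 0.01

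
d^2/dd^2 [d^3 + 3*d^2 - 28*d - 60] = 6*d + 6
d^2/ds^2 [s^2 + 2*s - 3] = 2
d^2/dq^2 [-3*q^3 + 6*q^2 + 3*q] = 12 - 18*q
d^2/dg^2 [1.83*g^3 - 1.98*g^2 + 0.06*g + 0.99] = 10.98*g - 3.96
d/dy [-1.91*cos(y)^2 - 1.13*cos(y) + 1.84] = (3.82*cos(y) + 1.13)*sin(y)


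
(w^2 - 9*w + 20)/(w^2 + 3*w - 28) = (w - 5)/(w + 7)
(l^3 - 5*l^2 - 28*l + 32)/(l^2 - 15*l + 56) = (l^2 + 3*l - 4)/(l - 7)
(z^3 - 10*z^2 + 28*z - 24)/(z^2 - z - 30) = (z^2 - 4*z + 4)/(z + 5)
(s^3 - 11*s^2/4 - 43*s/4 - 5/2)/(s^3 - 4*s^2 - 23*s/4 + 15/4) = (4*s^2 + 9*s + 2)/(4*s^2 + 4*s - 3)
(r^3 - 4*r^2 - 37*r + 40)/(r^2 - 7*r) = (r^3 - 4*r^2 - 37*r + 40)/(r*(r - 7))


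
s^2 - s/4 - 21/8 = (s - 7/4)*(s + 3/2)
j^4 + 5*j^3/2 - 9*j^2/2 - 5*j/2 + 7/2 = (j - 1)^2*(j + 1)*(j + 7/2)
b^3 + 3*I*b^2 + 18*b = b*(b - 3*I)*(b + 6*I)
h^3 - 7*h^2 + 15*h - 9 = (h - 3)^2*(h - 1)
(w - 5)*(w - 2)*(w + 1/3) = w^3 - 20*w^2/3 + 23*w/3 + 10/3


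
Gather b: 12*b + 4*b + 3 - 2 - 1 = 16*b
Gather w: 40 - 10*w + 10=50 - 10*w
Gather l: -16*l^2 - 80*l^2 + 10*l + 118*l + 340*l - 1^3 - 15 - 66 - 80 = -96*l^2 + 468*l - 162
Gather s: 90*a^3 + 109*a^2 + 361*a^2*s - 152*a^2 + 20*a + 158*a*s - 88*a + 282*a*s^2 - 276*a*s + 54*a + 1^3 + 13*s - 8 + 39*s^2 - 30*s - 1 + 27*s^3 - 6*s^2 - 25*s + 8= 90*a^3 - 43*a^2 - 14*a + 27*s^3 + s^2*(282*a + 33) + s*(361*a^2 - 118*a - 42)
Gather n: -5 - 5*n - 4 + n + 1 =-4*n - 8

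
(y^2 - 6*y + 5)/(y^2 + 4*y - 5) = (y - 5)/(y + 5)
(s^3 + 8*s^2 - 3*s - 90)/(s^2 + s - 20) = (s^2 + 3*s - 18)/(s - 4)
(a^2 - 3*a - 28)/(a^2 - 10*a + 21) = (a + 4)/(a - 3)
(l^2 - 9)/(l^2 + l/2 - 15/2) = 2*(l - 3)/(2*l - 5)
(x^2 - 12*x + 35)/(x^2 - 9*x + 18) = (x^2 - 12*x + 35)/(x^2 - 9*x + 18)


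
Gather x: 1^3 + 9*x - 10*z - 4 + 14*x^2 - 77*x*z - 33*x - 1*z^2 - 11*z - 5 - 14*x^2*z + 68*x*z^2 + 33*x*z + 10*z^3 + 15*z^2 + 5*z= x^2*(14 - 14*z) + x*(68*z^2 - 44*z - 24) + 10*z^3 + 14*z^2 - 16*z - 8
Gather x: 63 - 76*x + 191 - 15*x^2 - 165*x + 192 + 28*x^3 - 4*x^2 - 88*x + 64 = 28*x^3 - 19*x^2 - 329*x + 510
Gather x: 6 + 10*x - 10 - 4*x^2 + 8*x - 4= -4*x^2 + 18*x - 8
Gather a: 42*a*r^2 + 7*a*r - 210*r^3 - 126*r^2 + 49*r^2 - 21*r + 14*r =a*(42*r^2 + 7*r) - 210*r^3 - 77*r^2 - 7*r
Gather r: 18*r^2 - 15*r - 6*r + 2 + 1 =18*r^2 - 21*r + 3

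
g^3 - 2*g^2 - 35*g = g*(g - 7)*(g + 5)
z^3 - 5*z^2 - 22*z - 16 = (z - 8)*(z + 1)*(z + 2)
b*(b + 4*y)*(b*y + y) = b^3*y + 4*b^2*y^2 + b^2*y + 4*b*y^2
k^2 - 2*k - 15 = (k - 5)*(k + 3)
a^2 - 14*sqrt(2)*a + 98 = (a - 7*sqrt(2))^2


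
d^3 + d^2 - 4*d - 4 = (d - 2)*(d + 1)*(d + 2)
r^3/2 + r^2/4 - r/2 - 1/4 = (r/2 + 1/4)*(r - 1)*(r + 1)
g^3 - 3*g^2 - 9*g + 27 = (g - 3)^2*(g + 3)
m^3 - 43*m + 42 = (m - 6)*(m - 1)*(m + 7)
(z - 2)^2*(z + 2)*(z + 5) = z^4 + 3*z^3 - 14*z^2 - 12*z + 40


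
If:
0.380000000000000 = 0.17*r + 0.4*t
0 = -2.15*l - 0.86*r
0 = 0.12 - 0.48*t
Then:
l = -0.66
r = 1.65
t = 0.25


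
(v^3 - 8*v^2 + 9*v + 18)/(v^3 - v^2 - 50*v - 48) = (v^2 - 9*v + 18)/(v^2 - 2*v - 48)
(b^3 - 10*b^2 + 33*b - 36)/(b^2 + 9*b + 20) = (b^3 - 10*b^2 + 33*b - 36)/(b^2 + 9*b + 20)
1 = 1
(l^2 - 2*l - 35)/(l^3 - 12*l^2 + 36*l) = (l^2 - 2*l - 35)/(l*(l^2 - 12*l + 36))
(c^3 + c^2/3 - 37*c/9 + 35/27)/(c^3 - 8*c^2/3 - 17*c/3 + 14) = (c^2 - 2*c + 5/9)/(c^2 - 5*c + 6)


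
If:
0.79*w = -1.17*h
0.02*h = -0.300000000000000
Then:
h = -15.00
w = 22.22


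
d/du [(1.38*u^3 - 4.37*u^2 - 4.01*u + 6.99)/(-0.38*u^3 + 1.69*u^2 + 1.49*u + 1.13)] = (2.22044604925031e-16*u^5 + 0.671599999999998*u^4 + 1.0648*u^3 + 12.9124*u^2 - 33.5024*u - 14.9464)/(0.1444*u^6 - 1.2844*u^5 + 1.7237*u^4 + 4.1774*u^3 + 6.0395*u^2 + 3.3674*u + 1.2769)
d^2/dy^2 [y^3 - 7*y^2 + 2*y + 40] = 6*y - 14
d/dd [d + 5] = 1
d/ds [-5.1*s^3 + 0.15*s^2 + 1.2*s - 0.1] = -15.3*s^2 + 0.3*s + 1.2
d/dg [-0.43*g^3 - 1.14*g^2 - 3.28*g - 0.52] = -1.29*g^2 - 2.28*g - 3.28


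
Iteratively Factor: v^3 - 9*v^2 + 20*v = (v - 5)*(v^2 - 4*v) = v*(v - 5)*(v - 4)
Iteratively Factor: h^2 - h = (h - 1)*(h)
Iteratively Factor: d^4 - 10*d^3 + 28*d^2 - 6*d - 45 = (d - 3)*(d^3 - 7*d^2 + 7*d + 15) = (d - 3)*(d + 1)*(d^2 - 8*d + 15) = (d - 3)^2*(d + 1)*(d - 5)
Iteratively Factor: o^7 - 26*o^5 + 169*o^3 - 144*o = (o)*(o^6 - 26*o^4 + 169*o^2 - 144) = o*(o - 4)*(o^5 + 4*o^4 - 10*o^3 - 40*o^2 + 9*o + 36) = o*(o - 4)*(o - 3)*(o^4 + 7*o^3 + 11*o^2 - 7*o - 12) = o*(o - 4)*(o - 3)*(o - 1)*(o^3 + 8*o^2 + 19*o + 12) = o*(o - 4)*(o - 3)*(o - 1)*(o + 3)*(o^2 + 5*o + 4) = o*(o - 4)*(o - 3)*(o - 1)*(o + 3)*(o + 4)*(o + 1)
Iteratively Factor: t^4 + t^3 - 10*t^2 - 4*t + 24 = (t - 2)*(t^3 + 3*t^2 - 4*t - 12) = (t - 2)^2*(t^2 + 5*t + 6) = (t - 2)^2*(t + 3)*(t + 2)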